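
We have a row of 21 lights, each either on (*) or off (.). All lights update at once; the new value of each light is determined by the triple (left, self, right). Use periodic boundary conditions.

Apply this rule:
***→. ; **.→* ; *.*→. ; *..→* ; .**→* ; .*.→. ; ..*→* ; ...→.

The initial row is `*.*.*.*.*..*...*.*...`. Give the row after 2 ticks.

.........**.*.*...*.*
*.......***....*.*...

*.......***....*.*...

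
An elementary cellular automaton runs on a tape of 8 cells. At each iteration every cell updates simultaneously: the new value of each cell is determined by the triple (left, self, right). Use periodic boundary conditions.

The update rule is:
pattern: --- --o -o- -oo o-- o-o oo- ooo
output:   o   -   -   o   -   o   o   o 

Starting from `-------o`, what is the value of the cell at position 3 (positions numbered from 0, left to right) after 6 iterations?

o

-ooooo--
-ooooo-o
ooooooo-
oooooooo
oooooooo  (fixed point — unchanged through iteration 6)
position 3 holds o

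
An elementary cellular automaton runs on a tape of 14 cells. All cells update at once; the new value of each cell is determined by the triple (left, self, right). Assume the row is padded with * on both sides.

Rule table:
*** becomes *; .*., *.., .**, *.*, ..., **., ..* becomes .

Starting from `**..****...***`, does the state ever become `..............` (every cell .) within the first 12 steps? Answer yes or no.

*....**.....**
.............*
..............
all cells are . at step 3

yes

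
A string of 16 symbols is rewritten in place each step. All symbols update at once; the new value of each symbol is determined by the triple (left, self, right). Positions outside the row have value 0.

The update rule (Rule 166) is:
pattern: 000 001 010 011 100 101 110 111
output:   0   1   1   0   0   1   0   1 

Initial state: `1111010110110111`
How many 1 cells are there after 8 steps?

6

0110111001001010
1001010011011110
1011110100101100
1101101101110000
0010010010100000
0110110111100000
1001001011000000
1011011100000000
count of 1: 6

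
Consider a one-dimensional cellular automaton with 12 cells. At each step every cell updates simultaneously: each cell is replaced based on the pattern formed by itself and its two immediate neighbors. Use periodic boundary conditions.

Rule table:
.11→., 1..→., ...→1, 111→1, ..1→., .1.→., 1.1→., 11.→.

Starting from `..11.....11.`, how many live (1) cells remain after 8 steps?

1....111....
..11..1..11.
1...........
..111111111.
1..1111111..
....11111...
111..111..11
11....1....1
count of 1: 4

4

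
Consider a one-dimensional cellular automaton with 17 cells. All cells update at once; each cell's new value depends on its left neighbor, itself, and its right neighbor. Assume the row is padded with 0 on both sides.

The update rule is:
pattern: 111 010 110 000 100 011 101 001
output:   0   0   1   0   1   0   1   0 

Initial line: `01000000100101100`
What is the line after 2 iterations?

00100000010010110
00010000001001011

00010000001001011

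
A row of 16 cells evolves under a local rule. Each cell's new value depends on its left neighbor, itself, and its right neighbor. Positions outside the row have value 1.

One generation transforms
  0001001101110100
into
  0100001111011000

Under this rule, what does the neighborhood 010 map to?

At position 3 the neighborhood is 010; the next row has 0 there.

0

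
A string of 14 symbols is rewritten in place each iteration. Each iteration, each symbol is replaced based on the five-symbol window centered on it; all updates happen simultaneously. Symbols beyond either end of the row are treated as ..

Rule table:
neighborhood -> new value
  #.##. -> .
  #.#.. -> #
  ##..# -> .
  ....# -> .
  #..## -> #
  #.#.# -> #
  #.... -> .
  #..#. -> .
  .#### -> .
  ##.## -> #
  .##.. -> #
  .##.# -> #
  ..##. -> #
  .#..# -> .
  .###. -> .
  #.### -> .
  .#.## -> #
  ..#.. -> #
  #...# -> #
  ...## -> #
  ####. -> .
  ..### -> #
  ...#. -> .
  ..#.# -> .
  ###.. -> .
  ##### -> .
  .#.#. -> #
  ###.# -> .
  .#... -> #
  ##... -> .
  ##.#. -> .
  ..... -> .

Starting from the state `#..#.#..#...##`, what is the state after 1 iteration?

#...##..######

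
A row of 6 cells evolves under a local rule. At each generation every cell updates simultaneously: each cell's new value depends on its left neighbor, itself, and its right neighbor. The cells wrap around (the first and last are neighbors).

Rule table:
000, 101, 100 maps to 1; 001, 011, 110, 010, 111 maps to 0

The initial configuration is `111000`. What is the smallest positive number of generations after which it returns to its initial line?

generation 1: 000110
generation 2: 110001
generation 3: 001100
generation 4: 100011
generation 5: 011000
generation 6: 000111
generation 7: 110000
generation 8: 001110
generation 9: 100001
generation 10: 011100
generation 11: 000011
generation 12: 111000

12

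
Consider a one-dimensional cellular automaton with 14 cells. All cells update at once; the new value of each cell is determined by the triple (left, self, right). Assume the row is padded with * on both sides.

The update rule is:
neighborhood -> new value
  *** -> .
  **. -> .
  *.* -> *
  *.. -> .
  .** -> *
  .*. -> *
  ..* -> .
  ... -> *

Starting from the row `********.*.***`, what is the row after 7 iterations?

......*.**.***

iteration 1: ........****..
iteration 2: .******.*.....
iteration 3: **.....**.***.
iteration 4: ...***.*.**..*
iteration 5: .*.*..****...*
iteration 6: ****..*....*.*
iteration 7: ......*.**.***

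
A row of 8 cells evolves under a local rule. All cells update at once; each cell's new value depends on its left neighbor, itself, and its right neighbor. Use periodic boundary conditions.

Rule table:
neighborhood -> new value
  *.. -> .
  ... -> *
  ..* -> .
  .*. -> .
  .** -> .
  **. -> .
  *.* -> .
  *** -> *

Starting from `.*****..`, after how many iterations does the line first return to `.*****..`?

..***..*
...*....
**...***
*..*..**
.......*
.*****..

6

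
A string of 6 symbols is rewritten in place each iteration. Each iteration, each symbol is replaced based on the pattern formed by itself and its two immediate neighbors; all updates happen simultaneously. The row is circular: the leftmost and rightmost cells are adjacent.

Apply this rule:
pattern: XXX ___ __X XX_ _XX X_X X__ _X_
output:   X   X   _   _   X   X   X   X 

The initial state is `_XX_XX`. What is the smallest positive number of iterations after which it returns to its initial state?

iteration 1: XX_XX_
iteration 2: X_XX_X
iteration 3: _XX_XX

3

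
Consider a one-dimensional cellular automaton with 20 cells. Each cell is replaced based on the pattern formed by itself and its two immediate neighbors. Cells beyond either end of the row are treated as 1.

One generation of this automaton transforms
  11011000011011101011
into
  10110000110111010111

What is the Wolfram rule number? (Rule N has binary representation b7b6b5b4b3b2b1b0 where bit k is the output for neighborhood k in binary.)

170

position 0: 111 → 1  (bit 7 = 1)
position 1: 110 → 0  (bit 6 = 0)
position 2: 101 → 1  (bit 5 = 1)
position 5: 100 → 0  (bit 4 = 0)
position 3: 011 → 1  (bit 3 = 1)
position 16: 010 → 0  (bit 2 = 0)
position 8: 001 → 1  (bit 1 = 1)
position 6: 000 → 0  (bit 0 = 0)
bits b7..b0 = 10101010 = 170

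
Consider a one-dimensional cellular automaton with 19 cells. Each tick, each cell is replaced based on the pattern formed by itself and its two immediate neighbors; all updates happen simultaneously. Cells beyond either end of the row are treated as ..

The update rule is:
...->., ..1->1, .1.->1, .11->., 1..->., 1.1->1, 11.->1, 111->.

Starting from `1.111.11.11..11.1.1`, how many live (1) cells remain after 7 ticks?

8

11..11.11.1.1.11111
.1.1.11.111111....1
11111.11.....1...11
....11.1....11..1.1
...1.111...1.1.1111
..111..1..11111...1
.1..1.11.1....1..11
count of 1: 8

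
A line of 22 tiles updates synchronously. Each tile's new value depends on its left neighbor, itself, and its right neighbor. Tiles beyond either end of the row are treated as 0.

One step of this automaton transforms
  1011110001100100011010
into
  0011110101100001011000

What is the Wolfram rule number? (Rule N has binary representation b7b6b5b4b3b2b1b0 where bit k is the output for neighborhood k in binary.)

position 3: 111 → 1  (bit 7 = 1)
position 5: 110 → 1  (bit 6 = 1)
position 1: 101 → 0  (bit 5 = 0)
position 6: 100 → 0  (bit 4 = 0)
position 2: 011 → 1  (bit 3 = 1)
position 0: 010 → 0  (bit 2 = 0)
position 8: 001 → 0  (bit 1 = 0)
position 7: 000 → 1  (bit 0 = 1)
bits b7..b0 = 11001001 = 201

201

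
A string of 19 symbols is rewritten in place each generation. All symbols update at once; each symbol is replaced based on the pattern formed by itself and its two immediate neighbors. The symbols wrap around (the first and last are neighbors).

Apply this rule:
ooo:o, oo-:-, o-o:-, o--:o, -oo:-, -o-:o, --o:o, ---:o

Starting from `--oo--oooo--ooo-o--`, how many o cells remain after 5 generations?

oo--oo-oo-oo-o--ooo
o-oo---------ooo-oo
----ooooooooo-o---o
oooo-ooooooo--ooooo
ooo---ooooo-oo-oooo
count of o: 14

14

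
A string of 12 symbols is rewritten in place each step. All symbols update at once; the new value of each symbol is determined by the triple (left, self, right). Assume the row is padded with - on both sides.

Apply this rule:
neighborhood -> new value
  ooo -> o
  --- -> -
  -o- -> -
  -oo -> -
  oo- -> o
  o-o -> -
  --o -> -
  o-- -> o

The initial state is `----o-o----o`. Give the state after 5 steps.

-----------o

step 1: -------o----
step 2: --------o---
step 3: ---------o--
step 4: ----------o-
step 5: -----------o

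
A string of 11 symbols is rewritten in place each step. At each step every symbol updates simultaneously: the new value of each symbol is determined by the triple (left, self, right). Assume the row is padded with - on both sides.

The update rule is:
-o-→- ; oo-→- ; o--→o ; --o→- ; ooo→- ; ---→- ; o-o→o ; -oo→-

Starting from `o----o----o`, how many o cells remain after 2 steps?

-o----o----
--o----o---
count of o: 2

2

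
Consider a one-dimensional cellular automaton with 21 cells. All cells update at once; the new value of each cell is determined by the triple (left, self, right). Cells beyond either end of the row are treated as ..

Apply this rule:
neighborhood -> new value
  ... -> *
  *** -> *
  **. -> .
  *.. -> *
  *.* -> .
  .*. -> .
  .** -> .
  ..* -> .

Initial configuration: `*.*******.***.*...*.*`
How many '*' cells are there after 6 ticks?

...*****...*...**....
**..***.**..**...****
..*..*....*...**..**.
*..*..***..**...*...*
.*..*..*.*...**..**..
..*..*....**...*...**
count of *: 7

7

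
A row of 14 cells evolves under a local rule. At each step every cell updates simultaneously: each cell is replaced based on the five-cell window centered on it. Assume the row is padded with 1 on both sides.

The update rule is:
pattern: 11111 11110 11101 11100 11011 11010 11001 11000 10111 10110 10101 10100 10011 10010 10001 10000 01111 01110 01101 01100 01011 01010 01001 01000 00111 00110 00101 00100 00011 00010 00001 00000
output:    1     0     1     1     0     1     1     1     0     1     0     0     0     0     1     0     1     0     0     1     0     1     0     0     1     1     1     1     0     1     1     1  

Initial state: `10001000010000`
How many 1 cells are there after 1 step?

9

step 1: 11111001110010
count of 1: 9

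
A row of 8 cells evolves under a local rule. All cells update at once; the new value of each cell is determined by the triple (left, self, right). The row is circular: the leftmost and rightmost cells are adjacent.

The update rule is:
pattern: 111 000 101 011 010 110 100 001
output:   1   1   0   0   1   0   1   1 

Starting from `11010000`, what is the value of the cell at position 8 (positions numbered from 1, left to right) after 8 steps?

step 1: 00011111
step 2: 11101110
step 3: 01000100
step 4: 11111111
step 5: 11111111  (fixed point — unchanged through step 8)
position 8 holds 1

1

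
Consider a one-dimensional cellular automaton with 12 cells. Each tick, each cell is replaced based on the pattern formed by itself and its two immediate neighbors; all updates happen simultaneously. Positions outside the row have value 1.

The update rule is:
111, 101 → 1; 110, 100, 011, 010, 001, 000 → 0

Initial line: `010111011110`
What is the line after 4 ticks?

tick 1: 101010101101
tick 2: 010101010010
tick 3: 101010100001
tick 4: 010101000000

010101000000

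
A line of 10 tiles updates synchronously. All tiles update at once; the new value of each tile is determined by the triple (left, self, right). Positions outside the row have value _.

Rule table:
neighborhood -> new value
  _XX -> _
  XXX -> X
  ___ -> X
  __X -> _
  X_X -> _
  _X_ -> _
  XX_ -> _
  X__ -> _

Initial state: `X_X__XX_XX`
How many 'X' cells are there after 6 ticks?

2

__________
XXXXXXXXXX
_XXXXXXXX_
__XXXXXX__
X__XXXX__X
____XX____
count of X: 2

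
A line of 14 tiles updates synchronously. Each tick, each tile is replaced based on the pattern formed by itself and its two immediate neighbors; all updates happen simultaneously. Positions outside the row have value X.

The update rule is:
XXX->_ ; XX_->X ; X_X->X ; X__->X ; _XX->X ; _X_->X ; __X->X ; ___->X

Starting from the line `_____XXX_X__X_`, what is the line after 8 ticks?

_____XXX______

XXXXXX_XXXXXXX
_____XXX______
XXXXXX_XXXXXXX  (repeats tick 1; period 2)
tick 8: _____XXX______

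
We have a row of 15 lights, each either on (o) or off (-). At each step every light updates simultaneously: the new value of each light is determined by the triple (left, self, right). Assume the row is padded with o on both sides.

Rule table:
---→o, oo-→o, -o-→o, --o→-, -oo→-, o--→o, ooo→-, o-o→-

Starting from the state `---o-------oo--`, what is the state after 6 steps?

oo-ooooooo--oo-
-o-------oo--o-
-ooooooo--oo-o-
-------oo--o-o-
oooooo--oo-o-o-
-----oo--o-o-o-

-----oo--o-o-o-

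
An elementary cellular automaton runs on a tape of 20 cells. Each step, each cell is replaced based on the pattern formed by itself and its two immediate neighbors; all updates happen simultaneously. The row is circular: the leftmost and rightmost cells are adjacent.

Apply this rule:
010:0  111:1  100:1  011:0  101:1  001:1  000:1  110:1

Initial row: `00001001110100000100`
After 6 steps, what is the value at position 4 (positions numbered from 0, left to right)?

step 1: 11110110111011111011
step 2: 11111011011101111101
step 3: 11111101101110111110
step 4: 01111110110111011111
step 5: 10111111011011101111
step 6: 11011111101101110111
position 4 holds 1

1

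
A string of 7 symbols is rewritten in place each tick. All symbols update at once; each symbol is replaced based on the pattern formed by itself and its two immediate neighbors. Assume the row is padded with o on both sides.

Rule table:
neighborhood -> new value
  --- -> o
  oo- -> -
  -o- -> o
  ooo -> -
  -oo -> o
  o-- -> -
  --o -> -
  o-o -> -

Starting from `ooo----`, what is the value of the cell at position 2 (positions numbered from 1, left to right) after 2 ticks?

----oo-
-oo-o--
position 2 holds o

o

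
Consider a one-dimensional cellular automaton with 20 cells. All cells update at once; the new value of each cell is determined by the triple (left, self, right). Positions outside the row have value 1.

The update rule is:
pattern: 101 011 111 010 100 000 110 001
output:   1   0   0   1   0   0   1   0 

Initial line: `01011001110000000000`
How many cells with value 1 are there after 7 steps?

11101000010000000000
00111000010000000000
00001000010000000000
00001000010000000000  (fixed point — unchanged through step 7)
count of 1: 2

2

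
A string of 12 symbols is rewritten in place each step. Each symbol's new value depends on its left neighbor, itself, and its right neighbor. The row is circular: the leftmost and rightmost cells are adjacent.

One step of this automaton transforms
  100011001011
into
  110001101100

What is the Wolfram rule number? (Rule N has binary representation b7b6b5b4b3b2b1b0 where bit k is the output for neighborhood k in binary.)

116

position 11: 111 → 0  (bit 7 = 0)
position 0: 110 → 1  (bit 6 = 1)
position 9: 101 → 1  (bit 5 = 1)
position 1: 100 → 1  (bit 4 = 1)
position 4: 011 → 0  (bit 3 = 0)
position 8: 010 → 1  (bit 2 = 1)
position 3: 001 → 0  (bit 1 = 0)
position 2: 000 → 0  (bit 0 = 0)
bits b7..b0 = 01110100 = 116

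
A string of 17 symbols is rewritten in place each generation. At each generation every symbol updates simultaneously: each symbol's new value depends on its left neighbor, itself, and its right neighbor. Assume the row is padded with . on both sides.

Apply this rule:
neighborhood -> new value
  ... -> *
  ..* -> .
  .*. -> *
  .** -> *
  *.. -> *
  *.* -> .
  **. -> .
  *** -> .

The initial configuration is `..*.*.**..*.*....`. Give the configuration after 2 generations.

*.*.*.*.*.*.*****
*.*.*.*.*.*.*....

*.*.*.*.*.*.*....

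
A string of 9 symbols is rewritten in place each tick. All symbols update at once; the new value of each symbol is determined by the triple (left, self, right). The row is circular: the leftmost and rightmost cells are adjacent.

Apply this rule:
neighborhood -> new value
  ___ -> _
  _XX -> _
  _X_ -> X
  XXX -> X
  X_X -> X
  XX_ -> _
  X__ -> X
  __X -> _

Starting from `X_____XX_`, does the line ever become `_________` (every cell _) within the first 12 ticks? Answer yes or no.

tick 1: XX______X
tick 2: X_X______
tick 3: XXXX_____
tick 4: _XX_X____
tick 5: ___XXX___
tick 6: ____X_X__
tick 7: ____XXXX_
tick 8: _____XX_X
tick 9: X______XX
tick 10: _X______X
tick 11: XXX_____X
tick 12: XX_X_____
tick 12 is XX_X_____, still not uniform _

no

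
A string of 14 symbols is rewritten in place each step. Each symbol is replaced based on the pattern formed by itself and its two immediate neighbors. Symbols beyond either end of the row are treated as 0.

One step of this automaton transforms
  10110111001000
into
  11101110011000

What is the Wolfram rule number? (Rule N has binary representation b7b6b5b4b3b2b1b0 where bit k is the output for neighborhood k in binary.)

position 6: 111 → 1  (bit 7 = 1)
position 3: 110 → 0  (bit 6 = 0)
position 1: 101 → 1  (bit 5 = 1)
position 8: 100 → 0  (bit 4 = 0)
position 2: 011 → 1  (bit 3 = 1)
position 0: 010 → 1  (bit 2 = 1)
position 9: 001 → 1  (bit 1 = 1)
position 12: 000 → 0  (bit 0 = 0)
bits b7..b0 = 10101110 = 174

174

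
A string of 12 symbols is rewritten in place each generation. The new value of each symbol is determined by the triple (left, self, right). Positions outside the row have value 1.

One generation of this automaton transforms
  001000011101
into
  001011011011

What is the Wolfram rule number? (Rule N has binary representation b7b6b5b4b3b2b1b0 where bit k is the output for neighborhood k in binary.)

position 8: 111 → 1  (bit 7 = 1)
position 9: 110 → 0  (bit 6 = 0)
position 10: 101 → 1  (bit 5 = 1)
position 0: 100 → 0  (bit 4 = 0)
position 7: 011 → 1  (bit 3 = 1)
position 2: 010 → 1  (bit 2 = 1)
position 1: 001 → 0  (bit 1 = 0)
position 4: 000 → 1  (bit 0 = 1)
bits b7..b0 = 10101101 = 173

173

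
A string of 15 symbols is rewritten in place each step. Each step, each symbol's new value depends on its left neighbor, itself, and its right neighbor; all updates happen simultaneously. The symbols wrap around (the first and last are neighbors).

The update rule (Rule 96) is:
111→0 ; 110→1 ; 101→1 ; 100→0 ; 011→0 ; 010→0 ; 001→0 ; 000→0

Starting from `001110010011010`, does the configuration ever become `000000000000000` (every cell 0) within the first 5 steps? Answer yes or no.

yes

step 1: 000010000001100
step 2: 000000000000100
step 3: 000000000000000
all cells are 0 at step 3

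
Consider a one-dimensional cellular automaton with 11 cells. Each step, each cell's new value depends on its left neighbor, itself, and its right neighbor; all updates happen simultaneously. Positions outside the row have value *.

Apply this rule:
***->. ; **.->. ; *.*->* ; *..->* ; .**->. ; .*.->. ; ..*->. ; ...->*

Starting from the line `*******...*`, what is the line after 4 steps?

*****...*..

.......**..
******...*.
......**..*
*****...*..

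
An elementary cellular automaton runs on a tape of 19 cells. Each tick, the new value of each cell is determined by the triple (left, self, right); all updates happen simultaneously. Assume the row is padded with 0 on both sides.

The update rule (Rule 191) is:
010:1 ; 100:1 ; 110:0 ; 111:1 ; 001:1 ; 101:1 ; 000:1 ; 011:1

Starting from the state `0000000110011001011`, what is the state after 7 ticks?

1101110111110110110

1111111101110111110
1111111011101111101
1111110111011111011
1111101110111110110
1111011101111101101
1110111011111011011
1101110111110110110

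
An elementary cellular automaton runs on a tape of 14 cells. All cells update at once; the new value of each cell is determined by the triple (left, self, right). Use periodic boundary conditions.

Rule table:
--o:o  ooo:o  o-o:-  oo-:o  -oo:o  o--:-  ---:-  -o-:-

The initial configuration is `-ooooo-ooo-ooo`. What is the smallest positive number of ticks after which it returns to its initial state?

1

-ooooo-ooo-ooo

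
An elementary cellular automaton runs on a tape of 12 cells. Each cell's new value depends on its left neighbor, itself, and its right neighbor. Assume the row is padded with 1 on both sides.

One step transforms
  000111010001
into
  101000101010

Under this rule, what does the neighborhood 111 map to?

0

At position 4 the neighborhood is 111; the next row has 0 there.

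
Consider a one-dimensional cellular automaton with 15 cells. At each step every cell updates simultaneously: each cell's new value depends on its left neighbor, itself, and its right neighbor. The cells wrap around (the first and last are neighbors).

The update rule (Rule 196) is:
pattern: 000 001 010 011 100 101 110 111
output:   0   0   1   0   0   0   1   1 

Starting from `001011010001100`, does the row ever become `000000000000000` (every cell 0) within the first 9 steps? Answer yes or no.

001001010000100
001001010000100  (fixed point — unchanged through step 9)
step 9 is 001001010000100, still not uniform 0

no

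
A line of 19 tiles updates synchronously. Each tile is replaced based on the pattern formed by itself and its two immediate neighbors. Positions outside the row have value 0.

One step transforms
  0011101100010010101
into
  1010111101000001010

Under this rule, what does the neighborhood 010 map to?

At position 11 the neighborhood is 010; the next row has 0 there.

0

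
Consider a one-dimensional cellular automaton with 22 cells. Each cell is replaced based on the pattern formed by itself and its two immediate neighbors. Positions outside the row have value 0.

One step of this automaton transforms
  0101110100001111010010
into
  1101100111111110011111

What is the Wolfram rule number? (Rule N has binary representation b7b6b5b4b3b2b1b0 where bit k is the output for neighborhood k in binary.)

159

position 4: 111 → 1  (bit 7 = 1)
position 5: 110 → 0  (bit 6 = 0)
position 2: 101 → 0  (bit 5 = 0)
position 8: 100 → 1  (bit 4 = 1)
position 3: 011 → 1  (bit 3 = 1)
position 1: 010 → 1  (bit 2 = 1)
position 0: 001 → 1  (bit 1 = 1)
position 9: 000 → 1  (bit 0 = 1)
bits b7..b0 = 10011111 = 159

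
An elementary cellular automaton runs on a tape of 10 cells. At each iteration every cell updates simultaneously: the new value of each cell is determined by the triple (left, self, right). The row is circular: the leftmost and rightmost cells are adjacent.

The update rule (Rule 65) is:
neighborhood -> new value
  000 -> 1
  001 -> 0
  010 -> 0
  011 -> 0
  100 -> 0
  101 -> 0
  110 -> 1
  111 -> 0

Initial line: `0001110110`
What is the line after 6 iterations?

1100010010
0101000000
0000011111
0111000001
0001011100
1100000101

1100000101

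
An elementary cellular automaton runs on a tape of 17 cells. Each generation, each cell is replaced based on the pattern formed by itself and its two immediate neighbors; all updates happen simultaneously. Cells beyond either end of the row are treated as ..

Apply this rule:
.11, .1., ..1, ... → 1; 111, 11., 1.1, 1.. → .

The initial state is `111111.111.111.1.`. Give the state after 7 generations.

1.1.1.1......1...

generation 1: 1......1...1...1.
generation 2: 1.111111.111.111.
generation 3: 1.1......1...1...
generation 4: 1.1.111111.111.11
generation 5: 1.1.1......1...1.
generation 6: 1.1.1.111111.111.
generation 7: 1.1.1.1......1...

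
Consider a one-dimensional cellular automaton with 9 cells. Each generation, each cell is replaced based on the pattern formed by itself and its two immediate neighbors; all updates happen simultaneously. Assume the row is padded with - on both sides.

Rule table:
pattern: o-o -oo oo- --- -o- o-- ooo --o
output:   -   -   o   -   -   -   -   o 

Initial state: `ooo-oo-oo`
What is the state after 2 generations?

-o--o--o-

--o--o--o
-o--o--o-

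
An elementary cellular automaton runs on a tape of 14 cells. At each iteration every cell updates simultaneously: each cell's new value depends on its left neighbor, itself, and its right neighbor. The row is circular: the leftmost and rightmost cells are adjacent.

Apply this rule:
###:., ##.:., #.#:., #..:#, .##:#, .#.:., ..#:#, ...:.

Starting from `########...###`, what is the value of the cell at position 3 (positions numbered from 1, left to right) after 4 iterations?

.

........#.##..
.......#..#.#.
......#.##...#
#....#..#.#.#.
position 3 holds .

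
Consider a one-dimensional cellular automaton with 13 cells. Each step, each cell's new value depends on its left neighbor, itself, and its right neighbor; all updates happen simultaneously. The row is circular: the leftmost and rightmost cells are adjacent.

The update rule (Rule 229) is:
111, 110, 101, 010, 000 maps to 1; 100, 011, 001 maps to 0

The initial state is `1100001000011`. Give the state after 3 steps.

0111011111010

step 1: 1101101011001
step 2: 1110111101000
step 3: 0111011111010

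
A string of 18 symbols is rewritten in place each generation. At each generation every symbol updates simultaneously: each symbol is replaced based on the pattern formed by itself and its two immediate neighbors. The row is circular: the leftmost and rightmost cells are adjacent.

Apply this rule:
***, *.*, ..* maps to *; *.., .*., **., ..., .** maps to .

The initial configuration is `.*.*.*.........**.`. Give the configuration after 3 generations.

*.*.*.........*...
.*.*.........*...*
*.*.........*...*.

*.*.........*...*.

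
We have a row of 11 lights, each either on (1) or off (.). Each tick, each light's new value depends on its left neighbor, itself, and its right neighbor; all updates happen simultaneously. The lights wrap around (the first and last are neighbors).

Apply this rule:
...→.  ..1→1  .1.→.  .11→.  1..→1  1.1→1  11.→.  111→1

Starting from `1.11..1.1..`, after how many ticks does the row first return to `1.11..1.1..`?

2

.1..11.1.11
1.11..1.1..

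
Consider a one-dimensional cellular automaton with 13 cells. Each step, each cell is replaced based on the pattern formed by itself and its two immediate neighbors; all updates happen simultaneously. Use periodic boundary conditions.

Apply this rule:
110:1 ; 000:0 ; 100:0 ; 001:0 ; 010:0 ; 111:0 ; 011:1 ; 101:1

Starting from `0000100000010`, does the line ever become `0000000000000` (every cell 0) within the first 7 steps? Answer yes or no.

yes

step 1: 0000000000000
all cells are 0 at step 1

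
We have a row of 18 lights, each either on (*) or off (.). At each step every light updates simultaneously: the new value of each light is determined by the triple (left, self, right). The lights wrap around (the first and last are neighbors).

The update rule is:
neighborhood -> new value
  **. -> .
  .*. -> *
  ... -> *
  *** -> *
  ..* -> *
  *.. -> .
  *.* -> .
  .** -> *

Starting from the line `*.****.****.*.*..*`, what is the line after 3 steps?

***..***..**..*.*.

step 1: ..***..***..*.*.**
step 2: .***..***..**.*.*.
step 3: ***..***..**..*.*.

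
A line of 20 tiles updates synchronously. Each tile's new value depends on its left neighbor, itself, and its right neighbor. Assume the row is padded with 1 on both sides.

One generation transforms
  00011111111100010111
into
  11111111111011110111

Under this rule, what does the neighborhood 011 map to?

At position 3 the neighborhood is 011; the next row has 1 there.

1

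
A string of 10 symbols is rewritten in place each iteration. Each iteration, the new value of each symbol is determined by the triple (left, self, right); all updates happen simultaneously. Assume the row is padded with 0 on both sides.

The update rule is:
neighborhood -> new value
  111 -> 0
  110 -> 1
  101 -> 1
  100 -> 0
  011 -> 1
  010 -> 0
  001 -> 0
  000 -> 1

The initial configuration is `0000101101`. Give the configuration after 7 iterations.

1010010101

1110011110
1010010010
0100000000
0001111111
1101000001
1110011100
1010010101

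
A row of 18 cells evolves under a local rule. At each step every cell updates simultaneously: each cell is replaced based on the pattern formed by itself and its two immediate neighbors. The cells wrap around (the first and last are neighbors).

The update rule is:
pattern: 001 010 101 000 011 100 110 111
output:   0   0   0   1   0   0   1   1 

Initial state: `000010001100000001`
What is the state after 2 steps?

011000100101111100
001010000000111101

001010000000111101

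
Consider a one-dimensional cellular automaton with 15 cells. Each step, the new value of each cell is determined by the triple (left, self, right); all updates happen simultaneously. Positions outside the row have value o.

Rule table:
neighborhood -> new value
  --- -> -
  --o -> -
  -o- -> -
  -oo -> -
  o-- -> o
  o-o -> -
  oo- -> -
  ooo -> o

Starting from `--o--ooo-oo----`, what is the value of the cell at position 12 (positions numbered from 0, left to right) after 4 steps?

o--o--o----o---
-o--o--o----o--
--o--o--o----o-
o--o--o--o-----
position 12 holds -

-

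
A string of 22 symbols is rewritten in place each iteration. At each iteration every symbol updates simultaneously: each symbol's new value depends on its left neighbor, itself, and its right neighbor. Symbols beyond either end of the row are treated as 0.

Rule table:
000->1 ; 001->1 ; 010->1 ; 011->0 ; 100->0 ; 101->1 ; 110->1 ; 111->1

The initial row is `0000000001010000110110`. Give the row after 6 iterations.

1111111111110111011010
0111111111111011101110
1011111111111101110110
1101111111111110111010
0110111111111111011110
1011011111111111101110

1011011111111111101110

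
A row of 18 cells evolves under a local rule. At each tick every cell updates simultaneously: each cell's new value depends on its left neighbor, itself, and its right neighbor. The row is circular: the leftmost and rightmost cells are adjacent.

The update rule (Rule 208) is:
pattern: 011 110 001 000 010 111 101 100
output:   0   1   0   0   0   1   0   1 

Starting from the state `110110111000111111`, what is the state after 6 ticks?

111111100100111000

110010011100011111
111001001110001111
111100100111000111
111110010011100011
111111001001110001
111111100100111000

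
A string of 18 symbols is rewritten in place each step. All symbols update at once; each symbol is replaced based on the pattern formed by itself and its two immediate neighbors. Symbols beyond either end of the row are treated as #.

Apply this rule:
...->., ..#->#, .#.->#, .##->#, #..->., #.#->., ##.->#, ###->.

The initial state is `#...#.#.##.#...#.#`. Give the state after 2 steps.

#.###.#.##.#.###.#

#..##.#.##.#..##.#
#.###.#.##.#.###.#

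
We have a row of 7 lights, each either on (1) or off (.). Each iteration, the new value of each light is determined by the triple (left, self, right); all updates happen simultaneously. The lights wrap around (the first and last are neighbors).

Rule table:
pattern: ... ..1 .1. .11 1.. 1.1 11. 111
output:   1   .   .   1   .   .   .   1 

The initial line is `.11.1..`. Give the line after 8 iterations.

iteration 1: .1....1
iteration 2: ...11..
iteration 3: 11.1..1
iteration 4: 1.....1
iteration 5: ..111.1
iteration 6: ..11...
iteration 7: 1.1..11
iteration 8: .....11

.....11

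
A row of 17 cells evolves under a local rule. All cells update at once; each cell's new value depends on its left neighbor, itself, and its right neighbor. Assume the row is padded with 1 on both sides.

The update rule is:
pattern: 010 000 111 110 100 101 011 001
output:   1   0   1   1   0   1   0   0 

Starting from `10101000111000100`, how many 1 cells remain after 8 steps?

7

step 1: 11111000011000100
step 2: 11111000001000100
step 3: 11111000001000100  (fixed point — unchanged through step 8)
count of 1: 7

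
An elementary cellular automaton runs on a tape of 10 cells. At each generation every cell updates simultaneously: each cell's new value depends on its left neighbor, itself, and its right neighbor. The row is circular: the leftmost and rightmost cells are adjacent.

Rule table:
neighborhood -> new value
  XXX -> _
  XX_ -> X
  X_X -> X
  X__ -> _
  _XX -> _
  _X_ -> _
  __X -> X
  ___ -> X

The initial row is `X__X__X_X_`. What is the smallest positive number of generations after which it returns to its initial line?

generation 1: __X__X_X_X
generation 2: _X__X_X_X_
generation 3: X__X_X_X__
generation 4: __X_X_X__X
generation 5: _X_X_X__X_
generation 6: X_X_X__X__
generation 7: _X_X__X__X
generation 8: X_X__X__X_
generation 9: _X__X__X_X
generation 10: X__X__X_X_

10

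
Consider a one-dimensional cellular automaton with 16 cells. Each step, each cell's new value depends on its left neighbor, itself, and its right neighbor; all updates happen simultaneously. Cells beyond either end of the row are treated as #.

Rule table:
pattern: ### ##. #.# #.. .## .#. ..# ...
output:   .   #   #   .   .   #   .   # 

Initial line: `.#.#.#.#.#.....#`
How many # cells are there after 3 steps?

9

##########.###..
.........##..#..
.#######..#..#..
count of #: 9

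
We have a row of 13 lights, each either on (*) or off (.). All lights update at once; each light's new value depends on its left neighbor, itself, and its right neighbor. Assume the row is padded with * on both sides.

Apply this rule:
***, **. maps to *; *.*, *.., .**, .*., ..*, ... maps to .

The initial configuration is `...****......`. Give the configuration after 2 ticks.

.....**......

....***......
.....**......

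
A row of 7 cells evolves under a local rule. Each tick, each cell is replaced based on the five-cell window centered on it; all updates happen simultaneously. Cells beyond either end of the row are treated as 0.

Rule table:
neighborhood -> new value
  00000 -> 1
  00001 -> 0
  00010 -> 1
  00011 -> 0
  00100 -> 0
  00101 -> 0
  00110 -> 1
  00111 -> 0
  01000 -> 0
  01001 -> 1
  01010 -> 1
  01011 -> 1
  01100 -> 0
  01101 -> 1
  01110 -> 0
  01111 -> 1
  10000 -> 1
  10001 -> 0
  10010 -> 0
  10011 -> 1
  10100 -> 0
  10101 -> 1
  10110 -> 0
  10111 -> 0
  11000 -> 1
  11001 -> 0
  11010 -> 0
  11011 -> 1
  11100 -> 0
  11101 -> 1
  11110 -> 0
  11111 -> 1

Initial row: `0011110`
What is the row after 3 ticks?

tick 1: 0001001
tick 2: 1010100
tick 3: 0111001

0111001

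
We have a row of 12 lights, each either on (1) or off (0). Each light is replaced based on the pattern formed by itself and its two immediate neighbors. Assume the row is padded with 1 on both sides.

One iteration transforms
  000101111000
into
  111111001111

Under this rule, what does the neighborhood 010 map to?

1

At position 3 the neighborhood is 010; the next row has 1 there.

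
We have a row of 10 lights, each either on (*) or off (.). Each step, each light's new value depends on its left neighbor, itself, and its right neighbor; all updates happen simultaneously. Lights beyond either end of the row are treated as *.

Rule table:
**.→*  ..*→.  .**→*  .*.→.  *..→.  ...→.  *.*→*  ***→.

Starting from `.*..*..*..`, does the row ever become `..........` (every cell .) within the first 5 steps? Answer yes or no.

no

*.........
*.........  (fixed point — unchanged through step 5)
step 5 is *........., still not uniform .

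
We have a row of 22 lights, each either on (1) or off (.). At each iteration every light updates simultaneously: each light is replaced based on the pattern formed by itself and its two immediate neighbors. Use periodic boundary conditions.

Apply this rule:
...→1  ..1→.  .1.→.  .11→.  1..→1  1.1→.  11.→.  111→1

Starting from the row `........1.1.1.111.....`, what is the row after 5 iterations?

111....1..1.11....1..1

1111111........1.11111
111111.1111111....1111
11111...11111.111..111
1111.11..111...1.1..11
111....1..1.11....1..1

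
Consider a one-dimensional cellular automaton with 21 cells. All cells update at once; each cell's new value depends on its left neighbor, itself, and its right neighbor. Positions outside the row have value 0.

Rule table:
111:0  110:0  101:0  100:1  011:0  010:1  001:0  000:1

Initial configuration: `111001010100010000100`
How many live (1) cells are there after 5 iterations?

iteration 1: 000101010111011110111
iteration 2: 110101010000000000000
iteration 3: 000101011111111111111
iteration 4: 110101000000000000000
iteration 5: 000101111111111111111
count of 1: 17

17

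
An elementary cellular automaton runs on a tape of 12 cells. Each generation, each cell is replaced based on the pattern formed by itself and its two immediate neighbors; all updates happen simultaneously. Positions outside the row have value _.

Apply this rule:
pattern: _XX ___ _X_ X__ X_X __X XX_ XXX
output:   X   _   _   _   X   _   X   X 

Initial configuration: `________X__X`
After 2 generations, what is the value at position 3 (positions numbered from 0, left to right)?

generation 1: ____________
generation 2: ____________
position 3 holds _

_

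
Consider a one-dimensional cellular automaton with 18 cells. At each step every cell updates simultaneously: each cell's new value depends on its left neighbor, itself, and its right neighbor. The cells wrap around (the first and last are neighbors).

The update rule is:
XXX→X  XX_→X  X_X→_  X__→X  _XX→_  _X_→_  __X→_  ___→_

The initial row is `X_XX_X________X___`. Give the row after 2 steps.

step 1: ___X__X________X__
step 2: ____X__X________X_

____X__X________X_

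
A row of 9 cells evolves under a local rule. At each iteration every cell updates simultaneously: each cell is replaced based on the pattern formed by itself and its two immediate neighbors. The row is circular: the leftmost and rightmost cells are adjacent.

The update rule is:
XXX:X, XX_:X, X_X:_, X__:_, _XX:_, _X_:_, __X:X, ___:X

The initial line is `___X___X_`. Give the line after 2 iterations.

_XX_X_X_X

XXX__XX__
_XX_X_X_X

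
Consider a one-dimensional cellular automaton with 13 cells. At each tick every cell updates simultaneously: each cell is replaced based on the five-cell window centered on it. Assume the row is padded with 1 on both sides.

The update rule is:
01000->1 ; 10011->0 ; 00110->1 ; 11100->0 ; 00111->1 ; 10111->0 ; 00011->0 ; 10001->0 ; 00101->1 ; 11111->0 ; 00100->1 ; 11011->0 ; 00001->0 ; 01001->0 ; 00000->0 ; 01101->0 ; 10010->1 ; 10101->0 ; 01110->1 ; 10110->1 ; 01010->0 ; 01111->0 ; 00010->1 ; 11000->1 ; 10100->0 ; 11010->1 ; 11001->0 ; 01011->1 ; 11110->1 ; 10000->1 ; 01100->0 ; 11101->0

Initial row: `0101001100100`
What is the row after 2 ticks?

0110011001000

1000001001100
0110011001000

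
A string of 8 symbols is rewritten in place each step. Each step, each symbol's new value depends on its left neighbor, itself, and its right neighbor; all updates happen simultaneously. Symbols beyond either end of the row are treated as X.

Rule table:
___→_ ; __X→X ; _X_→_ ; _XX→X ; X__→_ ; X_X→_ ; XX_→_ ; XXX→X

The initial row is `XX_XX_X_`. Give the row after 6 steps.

___XXXXX

step 1: X__X____
step 2: __X____X
step 3: _X____XX
step 4: _____XXX
step 5: ____XXXX
step 6: ___XXXXX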